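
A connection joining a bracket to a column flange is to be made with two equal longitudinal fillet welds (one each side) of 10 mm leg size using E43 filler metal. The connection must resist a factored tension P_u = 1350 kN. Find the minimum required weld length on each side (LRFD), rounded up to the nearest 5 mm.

L = 495 mm on each side

E43XX → F_EXX = 430 MPa.
Throat t_e = 0.707 × 10 = 7.07 mm.
φr_n = 0.75 × 0.6 × 430 × 7.07 × 10⁻³ = 1.368 kN/mm.
L_req = P_u / φr_n = 1350 / 1.368 = 986.8 mm total.
Per side: 986.8 / 2 = 493.4 mm.
Round up → use L = 495 mm on each side.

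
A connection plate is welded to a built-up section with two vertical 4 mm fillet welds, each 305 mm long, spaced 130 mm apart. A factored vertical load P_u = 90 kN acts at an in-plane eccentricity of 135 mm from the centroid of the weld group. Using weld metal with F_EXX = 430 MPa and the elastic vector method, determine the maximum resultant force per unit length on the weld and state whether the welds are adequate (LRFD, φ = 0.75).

Total weld length L_w = 610 mm. Treat welds as unit-width lines.
Polar moment about centroid: J = 2[d³/12 + d(b/2)²] = 2[305³/12 + 305×65²] = 7306000 mm³.
Direct shear f_v = P/L_w = 90×10³ / 610 = 147.5 N/mm (vertical).
Torsion M = P·e = 90×10³ × 135 = 12150000 N·mm.
Critical point at (x, y) = (65, 152.5) from centroid. f_tx = M·y/J = 253.6 N/mm; f_ty = M·x/J = 108.1 N/mm.
Resultant f_max = √[f_tx² + (f_v + f_ty)²] = √[253.6² + (147.5 + 108.1)²] = 360.1 N/mm.
Capacity per unit length: φr_n = 0.75 × 0.6 × 430 × (0.707 × 4) = 547.2 N/mm.
360.1 ≤ 547.2 → adequate.

f_max ≈ 360 N/mm; adequate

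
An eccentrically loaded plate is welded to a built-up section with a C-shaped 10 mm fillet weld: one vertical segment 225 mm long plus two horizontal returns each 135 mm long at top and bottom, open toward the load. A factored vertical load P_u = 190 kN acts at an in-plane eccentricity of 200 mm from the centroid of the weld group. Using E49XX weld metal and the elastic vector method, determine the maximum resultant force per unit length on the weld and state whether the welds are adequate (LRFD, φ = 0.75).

E49XX → F_EXX = 490 MPa.
Total weld length L_w = 495 mm. Treat welds as unit-width lines.
Centroid: x̄ = 2×135×67.5 / 495 = 36.82 mm from the vertical weld.
Polar moment about centroid: J = I_x + I_y = [225³/12 + 2×135×112.5²] + [225×36.82² + 2(135³/12 + 135×30.68²)] = 5336000 mm³.
Direct shear f_v = P/L_w = 190×10³ / 495 = 383.8 N/mm (vertical).
Torsion M = P·e = 190×10³ × 200 = 38000000 N·mm.
Critical point at (x, y) = (98.18, 112.5) from centroid. f_tx = M·y/J = 801.2 N/mm; f_ty = M·x/J = 699.2 N/mm.
Resultant f_max = √[f_tx² + (f_v + f_ty)²] = √[801.2² + (383.8 + 699.2)²] = 1347 N/mm.
Capacity per unit length: φr_n = 0.75 × 0.6 × 490 × (0.707 × 10) = 1559 N/mm.
1347 ≤ 1559 → adequate.

f_max ≈ 1350 N/mm; adequate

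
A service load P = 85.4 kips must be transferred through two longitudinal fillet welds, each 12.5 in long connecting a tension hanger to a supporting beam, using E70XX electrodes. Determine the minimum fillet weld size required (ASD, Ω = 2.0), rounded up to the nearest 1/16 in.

E70XX → F_EXX = 70 ksi.
Total weld length L = 25 in.
Required throat t_e = P × Ω / (0.6 F_EXX × L) = 85.4 × 2.0 / (0.6 × 70 × 25) = 0.1627 in.
Required leg w = t_e / 0.707 = 0.2301 in → use 1/4 in.

w = 1/4 in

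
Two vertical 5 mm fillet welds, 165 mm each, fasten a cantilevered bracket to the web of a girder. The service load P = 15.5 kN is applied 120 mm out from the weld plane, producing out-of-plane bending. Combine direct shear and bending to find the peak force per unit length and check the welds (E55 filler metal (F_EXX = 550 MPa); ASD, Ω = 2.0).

f_max ≈ 210 N/mm; adequate

L_w = 2 × 165 = 330 mm; section modulus (unit throat) S = 2 × L²/6 = 9075 mm².
Direct shear f_v = P/L_w = 15.5×10³/330 = 46.97 N/mm.
Moment M = P × e = 15.5×10³ × 120 = 1860000 N·mm; bending f_b = M/S = 205 N/mm.
f_max = √(f_v² + f_b²) = √(46.97² + 205²) = 210.3 N/mm.
r_n/Ω = (1/2.0) × 0.6 × 550 × (0.707 × 5) = 583.3 N/mm → adequate.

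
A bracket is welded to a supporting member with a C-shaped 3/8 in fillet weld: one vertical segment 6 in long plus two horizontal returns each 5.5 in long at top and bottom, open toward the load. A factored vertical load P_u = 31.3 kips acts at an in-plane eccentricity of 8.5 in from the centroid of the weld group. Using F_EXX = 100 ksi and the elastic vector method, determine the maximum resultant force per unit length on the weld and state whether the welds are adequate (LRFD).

Total weld length L_w = 17 in. Treat welds as unit-width lines.
Centroid: x̄ = 2×5.5×2.75 / 17 = 1.779 in from the vertical weld.
Polar moment about centroid: J = I_x + I_y = [6³/12 + 2×5.5×3²] + [6×1.779² + 2(5.5³/12 + 5.5×0.9706²)] = 174.1 in³.
Direct shear f_v = P/L_w = 31.3 / 17 = 1.841 kip/in (vertical).
Torsion M = P·e = 31.3 × 8.5 = 266.05 kip·in.
Critical point at (x, y) = (3.721, 3) from centroid. f_tx = M·y/J = 4.585 kip/in; f_ty = M·x/J = 5.686 kip/in.
Resultant f_max = √[f_tx² + (f_v + f_ty)²] = √[4.585² + (1.841 + 5.686)²] = 8.813 kip/in.
Capacity per unit length: φr_n = 0.75 × 0.6 × 100 × (0.707 × 0.375) = 11.93 kip/in.
8.813 ≤ 11.93 → adequate.

f_max ≈ 8.81 kip/in; adequate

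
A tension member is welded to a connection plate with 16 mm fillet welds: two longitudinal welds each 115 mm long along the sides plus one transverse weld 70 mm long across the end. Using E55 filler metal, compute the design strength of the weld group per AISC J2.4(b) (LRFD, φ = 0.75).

E55XX → F_EXX = 550 MPa.
t_e = 0.707 × 16 = 11.31 mm.
R_nwl = 0.6 × 550 × 11.31 × 230 × 10⁻³ = 858.6 kN (longitudinal, 2 welds).
R_nwt = 0.6 × 550 × 11.31 × 70 × 10⁻³ = 261.3 kN (transverse, base value).
(i) R_nwl + R_nwt = 1120 kN; (ii) 0.85 R_nwl + 1.5 R_nwt = 1122 kN.
R_n = max = 1122 kN [governs: (ii)]; φR_n = 841.3 kN.

φR_n ≈ 841 kN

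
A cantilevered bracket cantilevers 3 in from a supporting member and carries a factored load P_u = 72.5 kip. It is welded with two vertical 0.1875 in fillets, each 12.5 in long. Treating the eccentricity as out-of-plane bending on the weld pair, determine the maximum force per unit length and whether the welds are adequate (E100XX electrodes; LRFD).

E100XX → F_EXX = 100 ksi.
L_w = 2 × 12.5 = 25 in; section modulus (unit throat) S = 2 × L²/6 = 52.08 in².
Direct shear f_v = P/L_w = 72.5/25 = 2.9 kip/in.
Moment M = P × e = 72.5 × 3 = 217.5 kip·in; bending f_b = M/S = 4.176 kip/in.
f_max = √(f_v² + f_b²) = √(2.9² + 4.176²) = 5.084 kip/in.
φr_n = 0.75 × 0.6 × 100 × (0.707 × 0.1875) = 5.965 kip/in → adequate.

f_max ≈ 5.08 kip/in; adequate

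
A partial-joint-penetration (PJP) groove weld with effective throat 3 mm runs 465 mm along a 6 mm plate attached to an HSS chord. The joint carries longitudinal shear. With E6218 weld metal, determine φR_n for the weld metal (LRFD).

φR_n ≈ 389 kN

E62XX → F_EXX = 620 MPa.
Effective throat (given) t_e = 3 mm.
A_we = 3 × 465 = 1395 mm².
F_nw = 0.6 F_EXX = 372 MPa.
φR_n = 0.75 × 372 × 1395 × 10⁻³ = 389.2 kN.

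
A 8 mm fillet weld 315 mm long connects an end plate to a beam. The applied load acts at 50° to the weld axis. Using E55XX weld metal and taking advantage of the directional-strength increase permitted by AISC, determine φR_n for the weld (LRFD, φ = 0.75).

φR_n ≈ 589 kN

E55XX → F_EXX = 550 MPa.
t_e = 0.707 × 8 = 5.656 mm; A_we = 5.656 × 315 = 1782 mm².
Directional factor: 1.0 + 0.5 sin^1.5(50°) = 1.335.
F_nw = 0.6 × 550 × 1.335 = 440.6 MPa.
φR_n = 0.75 × 440.6 × 1782 × 10⁻³ = 588.8 kN.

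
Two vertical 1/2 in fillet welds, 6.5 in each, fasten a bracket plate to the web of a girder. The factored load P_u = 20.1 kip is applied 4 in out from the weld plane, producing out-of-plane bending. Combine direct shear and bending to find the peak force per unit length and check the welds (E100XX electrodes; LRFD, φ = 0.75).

E100XX → F_EXX = 100 ksi.
L_w = 2 × 6.5 = 13 in; section modulus (unit throat) S = 2 × L²/6 = 14.08 in².
Direct shear f_v = P/L_w = 20.1/13 = 1.546 kip/in.
Moment M = P × e = 20.1 × 4 = 80.4 kip·in; bending f_b = M/S = 5.709 kip/in.
f_max = √(f_v² + f_b²) = √(1.546² + 5.709²) = 5.915 kip/in.
φr_n = 0.75 × 0.6 × 100 × (0.707 × 0.5) = 15.91 kip/in → adequate.

f_max ≈ 5.91 kip/in; adequate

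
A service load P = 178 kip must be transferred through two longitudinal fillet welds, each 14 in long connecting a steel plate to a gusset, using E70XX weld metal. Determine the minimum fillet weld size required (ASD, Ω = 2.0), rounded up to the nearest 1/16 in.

w = 7/16 in

E70XX → F_EXX = 70 ksi.
Total weld length L = 28 in.
Required throat t_e = P × Ω / (0.6 F_EXX × L) = 178 × 2.0 / (0.6 × 70 × 28) = 0.3027 in.
Required leg w = t_e / 0.707 = 0.4282 in → use 7/16 in.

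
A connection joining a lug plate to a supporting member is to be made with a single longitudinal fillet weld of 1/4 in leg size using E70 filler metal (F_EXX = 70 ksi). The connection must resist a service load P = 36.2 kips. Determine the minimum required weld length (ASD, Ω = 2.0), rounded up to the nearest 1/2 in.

Throat t_e = 0.707 × 0.25 = 0.1767 in.
r_n/Ω = (0.6 × 70 × 0.1767) / 2.0 = 3.712 kip/in.
L_req = P / (r_n/Ω) = 36.2 / 3.712 = 9.753 in total.
Round up → use L = 10 in.

L = 10 in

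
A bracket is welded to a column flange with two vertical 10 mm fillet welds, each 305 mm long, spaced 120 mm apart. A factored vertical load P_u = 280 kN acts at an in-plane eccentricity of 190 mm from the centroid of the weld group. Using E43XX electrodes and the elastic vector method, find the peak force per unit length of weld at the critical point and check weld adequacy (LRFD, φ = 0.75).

E43XX → F_EXX = 430 MPa.
Total weld length L_w = 610 mm. Treat welds as unit-width lines.
Polar moment about centroid: J = 2[d³/12 + d(b/2)²] = 2[305³/12 + 305×60²] = 6925000 mm³.
Direct shear f_v = P/L_w = 280×10³ / 610 = 459 N/mm (vertical).
Torsion M = P·e = 280×10³ × 190 = 53200000 N·mm.
Critical point at (x, y) = (60, 152.5) from centroid. f_tx = M·y/J = 1172 N/mm; f_ty = M·x/J = 461 N/mm.
Resultant f_max = √[f_tx² + (f_v + f_ty)²] = √[1172² + (459 + 461)²] = 1490 N/mm.
Capacity per unit length: φr_n = 0.75 × 0.6 × 430 × (0.707 × 10) = 1368 N/mm.
1490 > 1368 → NOT adequate.

f_max ≈ 1490 N/mm; NOT adequate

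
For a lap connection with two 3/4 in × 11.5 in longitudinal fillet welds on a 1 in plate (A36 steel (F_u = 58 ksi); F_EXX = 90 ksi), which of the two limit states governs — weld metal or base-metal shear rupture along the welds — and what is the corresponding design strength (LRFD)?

φR_n ≈ 494 kips (weld metal governs)

t_e = 0.707 × 0.75 = 0.5302 in; L = 23 in.
Weld metal: φR_n = 0.75 × 0.6 × 90 × 0.5302 × 23 = 493.9 kips.
Base metal (shear rupture): φR_n = 0.75 × 0.6 × 58 × 1 × 23 = 600.3 kips.
Governing: weld metal.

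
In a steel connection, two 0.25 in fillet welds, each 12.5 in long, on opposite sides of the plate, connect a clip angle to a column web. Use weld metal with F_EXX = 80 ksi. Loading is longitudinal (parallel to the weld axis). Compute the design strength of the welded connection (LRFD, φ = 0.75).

Effective throat t_e = 0.707 × 0.25 = 0.1767 in.
Total length L = 25 in; A_we = 0.1767 × 25 = 4.419 in².
F_nw = 0.6 F_EXX = 0.6 × 80 = 48 ksi.
φR_n = 0.75 × 48 × 4.419 = 159.1 kip.

φR_n ≈ 159 kip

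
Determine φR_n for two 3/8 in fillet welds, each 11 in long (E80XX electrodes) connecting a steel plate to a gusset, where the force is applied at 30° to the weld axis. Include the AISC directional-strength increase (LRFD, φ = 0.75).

φR_n ≈ 247 kip

E80XX → F_EXX = 80 ksi.
t_e = 0.707 × 0.375 = 0.2651 in; A_we = 0.2651 × 22 = 5.833 in².
Directional factor: 1.0 + 0.5 sin^1.5(30°) = 1.177.
F_nw = 0.6 × 80 × 1.177 = 56.49 ksi.
φR_n = 0.75 × 56.49 × 5.833 = 247.1 kip.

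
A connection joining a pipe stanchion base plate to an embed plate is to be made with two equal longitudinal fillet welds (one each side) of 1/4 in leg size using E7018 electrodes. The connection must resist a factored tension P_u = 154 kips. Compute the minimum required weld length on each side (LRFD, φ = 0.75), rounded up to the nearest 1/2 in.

E70XX → F_EXX = 70 ksi.
Throat t_e = 0.707 × 0.25 = 0.1767 in.
φr_n = 0.75 × 0.6 × 70 × 0.1767 = 5.568 kips/in.
L_req = P_u / φr_n = 154 / 5.568 = 27.66 in total.
Per side: 27.66 / 2 = 13.83 in.
Round up → use L = 14 in on each side.

L = 14 in on each side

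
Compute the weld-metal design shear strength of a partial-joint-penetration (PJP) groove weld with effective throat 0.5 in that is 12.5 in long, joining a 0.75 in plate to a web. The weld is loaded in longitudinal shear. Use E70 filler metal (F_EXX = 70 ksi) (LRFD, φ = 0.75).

φR_n ≈ 197 kips

Effective throat (given) t_e = 0.5 in.
A_we = 0.5 × 12.5 = 6.25 in².
F_nw = 0.6 F_EXX = 42 ksi.
φR_n = 0.75 × 42 × 6.25 = 196.9 kips.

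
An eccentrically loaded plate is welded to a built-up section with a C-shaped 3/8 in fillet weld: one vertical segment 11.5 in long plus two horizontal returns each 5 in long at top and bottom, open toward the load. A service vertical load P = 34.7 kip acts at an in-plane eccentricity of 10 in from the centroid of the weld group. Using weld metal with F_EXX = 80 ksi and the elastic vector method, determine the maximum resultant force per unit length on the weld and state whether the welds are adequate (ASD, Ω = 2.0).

Total weld length L_w = 21.5 in. Treat welds as unit-width lines.
Centroid: x̄ = 2×5×2.5 / 21.5 = 1.163 in from the vertical weld.
Polar moment about centroid: J = I_x + I_y = [11.5³/12 + 2×5×5.75²] + [11.5×1.163² + 2(5³/12 + 5×1.337²)] = 511.6 in³.
Direct shear f_v = P/L_w = 34.7 / 21.5 = 1.614 kip/in (vertical).
Torsion M = P·e = 34.7 × 10 = 347 kip·in.
Critical point at (x, y) = (3.837, 5.75) from centroid. f_tx = M·y/J = 3.9 kip/in; f_ty = M·x/J = 2.602 kip/in.
Resultant f_max = √[f_tx² + (f_v + f_ty)²] = √[3.9² + (1.614 + 2.602)²] = 5.743 kip/in.
Capacity per unit length: r_n/Ω = (1/2.0) × 0.6 × 80 × (0.707 × 0.375) = 6.363 kip/in.
5.743 ≤ 6.363 → adequate.

f_max ≈ 5.74 kip/in; adequate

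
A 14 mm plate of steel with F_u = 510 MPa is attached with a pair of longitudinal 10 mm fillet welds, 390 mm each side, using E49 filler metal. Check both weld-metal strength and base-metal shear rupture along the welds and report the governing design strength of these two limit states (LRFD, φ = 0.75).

E49XX → F_EXX = 490 MPa.
t_e = 0.707 × 10 = 7.07 mm; L = 780 mm.
Weld metal: φR_n = 0.75 × 0.6 × 490 × 7.07 × 780 × 10⁻³ = 1216 kN.
Base metal (shear rupture): φR_n = 0.75 × 0.6 × 510 × 14 × 780 × 10⁻³ = 2506 kN.
Governing: weld metal.

φR_n ≈ 1220 kN (weld metal governs)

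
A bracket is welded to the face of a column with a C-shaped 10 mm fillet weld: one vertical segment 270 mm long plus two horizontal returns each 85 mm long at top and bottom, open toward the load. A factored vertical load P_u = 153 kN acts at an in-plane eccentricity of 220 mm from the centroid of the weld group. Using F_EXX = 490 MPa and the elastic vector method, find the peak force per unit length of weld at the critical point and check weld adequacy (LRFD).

f_max ≈ 1210 N/mm; adequate

Total weld length L_w = 440 mm. Treat welds as unit-width lines.
Centroid: x̄ = 2×85×42.5 / 440 = 16.42 mm from the vertical weld.
Polar moment about centroid: J = I_x + I_y = [270³/12 + 2×85×135²] + [270×16.42² + 2(85³/12 + 85×26.08²)] = 5029000 mm³.
Direct shear f_v = P/L_w = 153×10³ / 440 = 347.7 N/mm (vertical).
Torsion M = P·e = 153×10³ × 220 = 33660000 N·mm.
Critical point at (x, y) = (68.58, 135) from centroid. f_tx = M·y/J = 903.5 N/mm; f_ty = M·x/J = 459 N/mm.
Resultant f_max = √[f_tx² + (f_v + f_ty)²] = √[903.5² + (347.7 + 459)²] = 1211 N/mm.
Capacity per unit length: φr_n = 0.75 × 0.6 × 490 × (0.707 × 10) = 1559 N/mm.
1211 ≤ 1559 → adequate.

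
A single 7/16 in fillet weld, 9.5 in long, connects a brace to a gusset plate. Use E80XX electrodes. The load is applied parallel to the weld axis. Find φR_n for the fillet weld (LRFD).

E80XX → F_EXX = 80 ksi.
Effective throat t_e = 0.707 × 0.4375 = 0.3093 in.
Total length L = 9.5 in; A_we = 0.3093 × 9.5 = 2.938 in².
F_nw = 0.6 F_EXX = 0.6 × 80 = 48 ksi.
φR_n = 0.75 × 48 × 2.938 = 105.8 kips.

φR_n ≈ 106 kips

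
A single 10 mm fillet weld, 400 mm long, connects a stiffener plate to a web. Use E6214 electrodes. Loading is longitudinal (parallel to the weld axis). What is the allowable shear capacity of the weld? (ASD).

R_n/Ω ≈ 526 kN

E62XX → F_EXX = 620 MPa.
Effective throat t_e = 0.707 × 10 = 7.07 mm.
Total length L = 400 mm; A_we = 7.07 × 400 = 2828 mm².
F_nw = 0.6 F_EXX = 0.6 × 620 = 372 MPa.
R_n = 372 × 2828 × 10⁻³ = 1052 kN; R_n/Ω = 1052/2.0 = 526 kN.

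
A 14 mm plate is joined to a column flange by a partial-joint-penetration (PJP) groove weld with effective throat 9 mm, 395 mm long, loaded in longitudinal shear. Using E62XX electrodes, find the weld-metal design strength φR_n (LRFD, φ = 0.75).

E62XX → F_EXX = 620 MPa.
Effective throat (given) t_e = 9 mm.
A_we = 9 × 395 = 3555 mm².
F_nw = 0.6 F_EXX = 372 MPa.
φR_n = 0.75 × 372 × 3555 × 10⁻³ = 991.8 kN.

φR_n ≈ 992 kN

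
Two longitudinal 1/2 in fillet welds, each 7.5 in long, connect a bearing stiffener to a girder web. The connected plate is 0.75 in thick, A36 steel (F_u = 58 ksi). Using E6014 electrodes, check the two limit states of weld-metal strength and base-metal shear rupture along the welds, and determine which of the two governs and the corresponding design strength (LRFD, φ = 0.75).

E60XX → F_EXX = 60 ksi.
t_e = 0.707 × 0.5 = 0.3535 in; L = 15 in.
Weld metal: φR_n = 0.75 × 0.6 × 60 × 0.3535 × 15 = 143.2 kips.
Base metal (shear rupture): φR_n = 0.75 × 0.6 × 58 × 0.75 × 15 = 293.6 kips.
Governing: weld metal.

φR_n ≈ 143 kips (weld metal governs)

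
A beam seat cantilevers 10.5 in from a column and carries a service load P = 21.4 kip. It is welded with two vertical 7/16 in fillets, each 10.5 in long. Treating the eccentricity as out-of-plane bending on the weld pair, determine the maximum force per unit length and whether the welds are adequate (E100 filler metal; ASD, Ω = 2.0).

E100XX → F_EXX = 100 ksi.
L_w = 2 × 10.5 = 21 in; section modulus (unit throat) S = 2 × L²/6 = 36.75 in².
Direct shear f_v = P/L_w = 21.4/21 = 1.019 kip/in.
Moment M = P × e = 21.4 × 10.5 = 224.7 kip·in; bending f_b = M/S = 6.114 kip/in.
f_max = √(f_v² + f_b²) = √(1.019² + 6.114²) = 6.199 kip/in.
r_n/Ω = (1/2.0) × 0.6 × 100 × (0.707 × 0.4375) = 9.279 kip/in → adequate.

f_max ≈ 6.2 kip/in; adequate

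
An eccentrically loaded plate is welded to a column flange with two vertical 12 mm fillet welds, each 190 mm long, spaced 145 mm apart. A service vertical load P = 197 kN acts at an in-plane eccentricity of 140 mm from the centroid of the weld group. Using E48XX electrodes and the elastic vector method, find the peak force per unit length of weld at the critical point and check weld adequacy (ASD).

f_max ≈ 1420 N/mm; NOT adequate

E48XX → F_EXX = 480 MPa.
Total weld length L_w = 380 mm. Treat welds as unit-width lines.
Polar moment about centroid: J = 2[d³/12 + d(b/2)²] = 2[190³/12 + 190×72.5²] = 3141000 mm³.
Direct shear f_v = P/L_w = 197×10³ / 380 = 518.4 N/mm (vertical).
Torsion M = P·e = 197×10³ × 140 = 27580000 N·mm.
Critical point at (x, y) = (72.5, 95) from centroid. f_tx = M·y/J = 834.3 N/mm; f_ty = M·x/J = 636.7 N/mm.
Resultant f_max = √[f_tx² + (f_v + f_ty)²] = √[834.3² + (518.4 + 636.7)²] = 1425 N/mm.
Capacity per unit length: r_n/Ω = (1/2.0) × 0.6 × 480 × (0.707 × 12) = 1222 N/mm.
1425 > 1222 → NOT adequate.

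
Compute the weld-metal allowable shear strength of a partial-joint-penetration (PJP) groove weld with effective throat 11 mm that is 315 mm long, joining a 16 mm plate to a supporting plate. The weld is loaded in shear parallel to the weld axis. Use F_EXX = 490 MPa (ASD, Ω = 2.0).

R_n/Ω ≈ 509 kN

Effective throat (given) t_e = 11 mm.
A_we = 11 × 315 = 3465 mm².
F_nw = 0.6 F_EXX = 294 MPa.
R_n/Ω = (294 × 3465) / 2.0 × 10⁻³ = 509.4 kN.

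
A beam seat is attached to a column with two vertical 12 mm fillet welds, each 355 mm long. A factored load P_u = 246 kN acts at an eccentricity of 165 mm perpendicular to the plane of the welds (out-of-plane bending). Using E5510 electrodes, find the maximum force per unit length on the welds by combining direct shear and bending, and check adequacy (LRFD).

f_max ≈ 1030 N/mm; adequate

E55XX → F_EXX = 550 MPa.
L_w = 2 × 355 = 710 mm; section modulus (unit throat) S = 2 × L²/6 = 42010 mm².
Direct shear f_v = P/L_w = 246×10³/710 = 346.5 N/mm.
Moment M = P × e = 246×10³ × 165 = 40590000 N·mm; bending f_b = M/S = 966.2 N/mm.
f_max = √(f_v² + f_b²) = √(346.5² + 966.2²) = 1026 N/mm.
φr_n = 0.75 × 0.6 × 550 × (0.707 × 12) = 2100 N/mm → adequate.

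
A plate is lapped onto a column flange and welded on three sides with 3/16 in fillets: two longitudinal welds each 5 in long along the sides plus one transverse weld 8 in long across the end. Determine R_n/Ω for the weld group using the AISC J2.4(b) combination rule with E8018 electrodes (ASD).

R_n/Ω ≈ 65.2 kips

E80XX → F_EXX = 80 ksi.
t_e = 0.707 × 0.1875 = 0.1326 in.
R_nwl = 0.6 × 80 × 0.1326 × 10 = 63.63 kips (longitudinal, 2 welds).
R_nwt = 0.6 × 80 × 0.1326 × 8 = 50.9 kips (transverse, base value).
(i) R_nwl + R_nwt = 114.5 kips; (ii) 0.85 R_nwl + 1.5 R_nwt = 130.4 kips.
R_n = max = 130.4 kips [governs: (ii)]; R_n/Ω = 65.22 kips.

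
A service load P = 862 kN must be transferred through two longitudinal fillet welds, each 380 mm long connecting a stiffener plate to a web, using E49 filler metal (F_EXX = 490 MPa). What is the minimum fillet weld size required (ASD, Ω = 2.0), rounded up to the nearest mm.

Total weld length L = 760 mm.
Required throat t_e = P × Ω / (0.6 F_EXX × L) = 862 × 2.0 / (0.6 × 490 × 760 × 10⁻³) = 7.716 mm.
Required leg w = t_e / 0.707 = 10.91 mm → use 11 mm.

w = 11 mm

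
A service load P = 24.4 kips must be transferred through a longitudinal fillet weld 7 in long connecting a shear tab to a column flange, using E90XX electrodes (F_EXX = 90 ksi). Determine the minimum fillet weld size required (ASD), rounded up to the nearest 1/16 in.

Total weld length L = 7 in.
Required throat t_e = P × Ω / (0.6 F_EXX × L) = 24.4 × 2.0 / (0.6 × 90 × 7) = 0.1291 in.
Required leg w = t_e / 0.707 = 0.1826 in → use 3/16 in.

w = 3/16 in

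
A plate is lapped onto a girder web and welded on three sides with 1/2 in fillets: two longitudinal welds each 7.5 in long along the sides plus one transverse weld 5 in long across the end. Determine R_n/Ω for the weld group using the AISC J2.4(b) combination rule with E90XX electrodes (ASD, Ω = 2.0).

E90XX → F_EXX = 90 ksi.
t_e = 0.707 × 0.5 = 0.3535 in.
R_nwl = 0.6 × 90 × 0.3535 × 15 = 286.3 kips (longitudinal, 2 welds).
R_nwt = 0.6 × 90 × 0.3535 × 5 = 95.44 kips (transverse, base value).
(i) R_nwl + R_nwt = 381.8 kips; (ii) 0.85 R_nwl + 1.5 R_nwt = 386.6 kips.
R_n = max = 386.6 kips [governs: (ii)]; R_n/Ω = 193.3 kips.

R_n/Ω ≈ 193 kips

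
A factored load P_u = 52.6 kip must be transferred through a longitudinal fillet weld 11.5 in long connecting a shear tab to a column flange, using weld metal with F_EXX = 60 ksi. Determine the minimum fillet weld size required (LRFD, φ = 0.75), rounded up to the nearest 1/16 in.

Total weld length L = 11.5 in.
Required throat t_e = P_u / (φ × 0.6 F_EXX × L) = 52.6 / (0.75 × 0.6 × 60 × 11.5) = 0.1694 in.
Required leg w = t_e / 0.707 = 0.2396 in → use 1/4 in.

w = 1/4 in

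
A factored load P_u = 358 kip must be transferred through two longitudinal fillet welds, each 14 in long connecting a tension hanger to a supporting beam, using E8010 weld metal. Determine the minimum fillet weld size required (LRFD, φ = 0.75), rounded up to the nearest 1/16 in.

w = 9/16 in

E80XX → F_EXX = 80 ksi.
Total weld length L = 28 in.
Required throat t_e = P_u / (φ × 0.6 F_EXX × L) = 358 / (0.75 × 0.6 × 80 × 28) = 0.3552 in.
Required leg w = t_e / 0.707 = 0.5023 in → use 9/16 in.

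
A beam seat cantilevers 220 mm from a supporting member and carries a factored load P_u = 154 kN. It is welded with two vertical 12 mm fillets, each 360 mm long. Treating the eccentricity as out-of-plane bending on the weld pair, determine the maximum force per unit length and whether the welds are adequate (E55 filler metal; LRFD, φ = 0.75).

f_max ≈ 813 N/mm; adequate

E55XX → F_EXX = 550 MPa.
L_w = 2 × 360 = 720 mm; section modulus (unit throat) S = 2 × L²/6 = 43200 mm².
Direct shear f_v = P/L_w = 154×10³/720 = 213.9 N/mm.
Moment M = P × e = 154×10³ × 220 = 33880000 N·mm; bending f_b = M/S = 784.3 N/mm.
f_max = √(f_v² + f_b²) = √(213.9² + 784.3²) = 812.9 N/mm.
φr_n = 0.75 × 0.6 × 550 × (0.707 × 12) = 2100 N/mm → adequate.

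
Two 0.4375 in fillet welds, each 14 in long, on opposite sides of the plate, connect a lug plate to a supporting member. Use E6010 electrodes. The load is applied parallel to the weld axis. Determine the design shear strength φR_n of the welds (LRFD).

φR_n ≈ 234 kips

E60XX → F_EXX = 60 ksi.
Effective throat t_e = 0.707 × 0.4375 = 0.3093 in.
Total length L = 28 in; A_we = 0.3093 × 28 = 8.661 in².
F_nw = 0.6 F_EXX = 0.6 × 60 = 36 ksi.
φR_n = 0.75 × 36 × 8.661 = 233.8 kips.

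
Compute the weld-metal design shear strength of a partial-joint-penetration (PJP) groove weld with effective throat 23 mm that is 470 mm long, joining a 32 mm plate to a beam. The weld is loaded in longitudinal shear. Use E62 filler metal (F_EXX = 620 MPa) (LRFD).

φR_n ≈ 3020 kN

Effective throat (given) t_e = 23 mm.
A_we = 23 × 470 = 10810 mm².
F_nw = 0.6 F_EXX = 372 MPa.
φR_n = 0.75 × 372 × 10810 × 10⁻³ = 3016 kN.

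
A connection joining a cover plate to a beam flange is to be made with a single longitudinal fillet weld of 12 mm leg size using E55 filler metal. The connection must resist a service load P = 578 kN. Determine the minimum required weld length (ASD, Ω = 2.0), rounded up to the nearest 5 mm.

L = 415 mm

E55XX → F_EXX = 550 MPa.
Throat t_e = 0.707 × 12 = 8.484 mm.
r_n/Ω = (0.6 × 550 × 8.484) / 2.0 = 1400 N/mm = 1.4 kN/mm.
L_req = P / (r_n/Ω) = 578 / 1.4 = 412.9 mm total.
Round up → use L = 415 mm.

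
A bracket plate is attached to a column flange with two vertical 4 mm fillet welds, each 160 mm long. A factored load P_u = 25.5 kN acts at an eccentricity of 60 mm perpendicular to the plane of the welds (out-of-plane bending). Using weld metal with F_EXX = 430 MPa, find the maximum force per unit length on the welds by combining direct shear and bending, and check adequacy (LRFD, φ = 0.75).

f_max ≈ 196 N/mm; adequate

L_w = 2 × 160 = 320 mm; section modulus (unit throat) S = 2 × L²/6 = 8533 mm².
Direct shear f_v = P/L_w = 25.5×10³/320 = 79.69 N/mm.
Moment M = P × e = 25.5×10³ × 60 = 1530000 N·mm; bending f_b = M/S = 179.3 N/mm.
f_max = √(f_v² + f_b²) = √(79.69² + 179.3²) = 196.2 N/mm.
φr_n = 0.75 × 0.6 × 430 × (0.707 × 4) = 547.2 N/mm → adequate.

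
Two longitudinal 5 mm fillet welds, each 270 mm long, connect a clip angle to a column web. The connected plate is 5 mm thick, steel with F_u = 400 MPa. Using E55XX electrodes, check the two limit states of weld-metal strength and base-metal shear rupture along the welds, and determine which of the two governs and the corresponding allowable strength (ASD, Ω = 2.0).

R_n/Ω ≈ 315 kN (weld metal governs)

E55XX → F_EXX = 550 MPa.
t_e = 0.707 × 5 = 3.535 mm; L = 540 mm.
Weld metal: R_n/Ω = (1/2.0) × 0.6 × 550 × 3.535 × 540 × 10⁻³ = 315 kN.
Base metal (shear rupture): R_n/Ω = (1/2.0) × 0.6 × 400 × 5 × 540 × 10⁻³ = 324 kN.
Governing: weld metal.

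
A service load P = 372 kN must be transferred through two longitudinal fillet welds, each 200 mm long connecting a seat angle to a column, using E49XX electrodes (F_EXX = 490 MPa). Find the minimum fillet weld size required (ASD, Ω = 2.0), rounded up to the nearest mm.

Total weld length L = 400 mm.
Required throat t_e = P × Ω / (0.6 F_EXX × L) = 372 × 2.0 / (0.6 × 490 × 400 × 10⁻³) = 6.327 mm.
Required leg w = t_e / 0.707 = 8.948 mm → use 9 mm.

w = 9 mm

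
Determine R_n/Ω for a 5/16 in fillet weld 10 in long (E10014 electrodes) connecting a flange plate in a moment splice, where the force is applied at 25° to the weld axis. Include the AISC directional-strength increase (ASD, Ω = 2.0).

R_n/Ω ≈ 75.4 kip

E100XX → F_EXX = 100 ksi.
t_e = 0.707 × 0.3125 = 0.2209 in; A_we = 0.2209 × 10 = 2.209 in².
Directional factor: 1.0 + 0.5 sin^1.5(25°) = 1.137.
F_nw = 0.6 × 100 × 1.137 = 68.24 ksi.
R_n/Ω = (68.24 × 2.209) / 2.0 = 75.39 kip.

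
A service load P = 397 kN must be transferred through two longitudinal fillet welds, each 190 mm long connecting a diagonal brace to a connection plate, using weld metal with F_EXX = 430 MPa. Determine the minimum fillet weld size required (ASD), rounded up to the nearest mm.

Total weld length L = 380 mm.
Required throat t_e = P × Ω / (0.6 F_EXX × L) = 397 × 2.0 / (0.6 × 430 × 380 × 10⁻³) = 8.099 mm.
Required leg w = t_e / 0.707 = 11.46 mm → use 12 mm.

w = 12 mm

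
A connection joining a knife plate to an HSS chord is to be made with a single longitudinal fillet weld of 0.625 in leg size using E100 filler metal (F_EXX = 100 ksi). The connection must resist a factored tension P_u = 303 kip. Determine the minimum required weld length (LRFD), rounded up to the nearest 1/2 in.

L = 15.5 in

Throat t_e = 0.707 × 0.625 = 0.4419 in.
φr_n = 0.75 × 0.6 × 100 × 0.4419 = 19.88 kip/in.
L_req = P_u / φr_n = 303 / 19.88 = 15.24 in total.
Round up → use L = 15.5 in.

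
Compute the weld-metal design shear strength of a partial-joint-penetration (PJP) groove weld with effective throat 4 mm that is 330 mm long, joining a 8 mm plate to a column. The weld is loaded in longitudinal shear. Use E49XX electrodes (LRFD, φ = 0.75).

φR_n ≈ 291 kN

E49XX → F_EXX = 490 MPa.
Effective throat (given) t_e = 4 mm.
A_we = 4 × 330 = 1320 mm².
F_nw = 0.6 F_EXX = 294 MPa.
φR_n = 0.75 × 294 × 1320 × 10⁻³ = 291.1 kN.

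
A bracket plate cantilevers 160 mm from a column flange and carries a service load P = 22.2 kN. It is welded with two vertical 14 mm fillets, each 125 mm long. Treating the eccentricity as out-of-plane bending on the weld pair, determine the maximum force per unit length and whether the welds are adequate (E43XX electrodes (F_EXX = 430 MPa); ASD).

L_w = 2 × 125 = 250 mm; section modulus (unit throat) S = 2 × L²/6 = 5208 mm².
Direct shear f_v = P/L_w = 22.2×10³/250 = 88.8 N/mm.
Moment M = P × e = 22.2×10³ × 160 = 3552000 N·mm; bending f_b = M/S = 682 N/mm.
f_max = √(f_v² + f_b²) = √(88.8² + 682²) = 687.7 N/mm.
r_n/Ω = (1/2.0) × 0.6 × 430 × (0.707 × 14) = 1277 N/mm → adequate.

f_max ≈ 688 N/mm; adequate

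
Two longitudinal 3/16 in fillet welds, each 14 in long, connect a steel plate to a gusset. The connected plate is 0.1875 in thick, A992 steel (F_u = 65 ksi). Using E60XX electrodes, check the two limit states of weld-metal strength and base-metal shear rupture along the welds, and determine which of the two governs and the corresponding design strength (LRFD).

φR_n ≈ 100 kip (weld metal governs)

E60XX → F_EXX = 60 ksi.
t_e = 0.707 × 0.1875 = 0.1326 in; L = 28 in.
Weld metal: φR_n = 0.75 × 0.6 × 60 × 0.1326 × 28 = 100.2 kip.
Base metal (shear rupture): φR_n = 0.75 × 0.6 × 65 × 0.1875 × 28 = 153.6 kip.
Governing: weld metal.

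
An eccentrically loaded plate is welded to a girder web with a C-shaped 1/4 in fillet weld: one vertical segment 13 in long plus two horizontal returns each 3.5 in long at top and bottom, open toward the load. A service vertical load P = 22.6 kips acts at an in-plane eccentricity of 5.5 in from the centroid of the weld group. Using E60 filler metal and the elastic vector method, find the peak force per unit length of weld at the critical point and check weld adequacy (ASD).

f_max ≈ 2.45 kip/in; adequate

E60XX → F_EXX = 60 ksi.
Total weld length L_w = 20 in. Treat welds as unit-width lines.
Centroid: x̄ = 2×3.5×1.75 / 20 = 0.6125 in from the vertical weld.
Polar moment about centroid: J = I_x + I_y = [13³/12 + 2×3.5×6.5²] + [13×0.6125² + 2(3.5³/12 + 3.5×1.137²)] = 499.9 in³.
Direct shear f_v = P/L_w = 22.6 / 20 = 1.13 kip/in (vertical).
Torsion M = P·e = 22.6 × 5.5 = 124.3 kip·in.
Critical point at (x, y) = (2.888, 6.5) from centroid. f_tx = M·y/J = 1.616 kip/in; f_ty = M·x/J = 0.718 kip/in.
Resultant f_max = √[f_tx² + (f_v + f_ty)²] = √[1.616² + (1.13 + 0.718)²] = 2.455 kip/in.
Capacity per unit length: r_n/Ω = (1/2.0) × 0.6 × 60 × (0.707 × 0.25) = 3.181 kip/in.
2.455 ≤ 3.181 → adequate.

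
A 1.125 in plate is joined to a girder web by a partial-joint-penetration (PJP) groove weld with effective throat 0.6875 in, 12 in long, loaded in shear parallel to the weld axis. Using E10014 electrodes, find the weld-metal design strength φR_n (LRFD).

φR_n ≈ 371 kip

E100XX → F_EXX = 100 ksi.
Effective throat (given) t_e = 0.6875 in.
A_we = 0.6875 × 12 = 8.25 in².
F_nw = 0.6 F_EXX = 60 ksi.
φR_n = 0.75 × 60 × 8.25 = 371.2 kip.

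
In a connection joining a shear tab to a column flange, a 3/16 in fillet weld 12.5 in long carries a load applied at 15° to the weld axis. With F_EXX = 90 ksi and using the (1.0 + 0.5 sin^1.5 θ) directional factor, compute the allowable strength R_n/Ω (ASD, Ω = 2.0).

R_n/Ω ≈ 47.7 kips

t_e = 0.707 × 0.1875 = 0.1326 in; A_we = 0.1326 × 12.5 = 1.657 in².
Directional factor: 1.0 + 0.5 sin^1.5(15°) = 1.066.
F_nw = 0.6 × 90 × 1.066 = 57.56 ksi.
R_n/Ω = (57.56 × 1.657) / 2.0 = 47.69 kips.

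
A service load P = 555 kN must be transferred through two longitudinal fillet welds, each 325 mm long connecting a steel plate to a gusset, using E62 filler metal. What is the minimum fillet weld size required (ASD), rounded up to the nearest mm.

w = 7 mm

E62XX → F_EXX = 620 MPa.
Total weld length L = 650 mm.
Required throat t_e = P × Ω / (0.6 F_EXX × L) = 555 × 2.0 / (0.6 × 620 × 650 × 10⁻³) = 4.591 mm.
Required leg w = t_e / 0.707 = 6.493 mm → use 7 mm.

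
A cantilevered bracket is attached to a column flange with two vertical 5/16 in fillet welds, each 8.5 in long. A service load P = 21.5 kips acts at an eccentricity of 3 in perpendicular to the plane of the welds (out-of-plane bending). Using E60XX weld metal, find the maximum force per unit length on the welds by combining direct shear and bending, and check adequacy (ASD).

f_max ≈ 2.96 kip/in; adequate

E60XX → F_EXX = 60 ksi.
L_w = 2 × 8.5 = 17 in; section modulus (unit throat) S = 2 × L²/6 = 24.08 in².
Direct shear f_v = P/L_w = 21.5/17 = 1.265 kip/in.
Moment M = P × e = 21.5 × 3 = 64.5 kip·in; bending f_b = M/S = 2.678 kip/in.
f_max = √(f_v² + f_b²) = √(1.265² + 2.678²) = 2.962 kip/in.
r_n/Ω = (1/2.0) × 0.6 × 60 × (0.707 × 0.3125) = 3.977 kip/in → adequate.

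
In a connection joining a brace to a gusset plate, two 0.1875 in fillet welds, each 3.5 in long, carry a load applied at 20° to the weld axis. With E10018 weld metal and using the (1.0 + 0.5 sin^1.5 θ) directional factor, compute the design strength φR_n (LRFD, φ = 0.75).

φR_n ≈ 45.9 kips

E100XX → F_EXX = 100 ksi.
t_e = 0.707 × 0.1875 = 0.1326 in; A_we = 0.1326 × 7 = 0.9279 in².
Directional factor: 1.0 + 0.5 sin^1.5(20°) = 1.1.
F_nw = 0.6 × 100 × 1.1 = 66 ksi.
φR_n = 0.75 × 66 × 0.9279 = 45.93 kips.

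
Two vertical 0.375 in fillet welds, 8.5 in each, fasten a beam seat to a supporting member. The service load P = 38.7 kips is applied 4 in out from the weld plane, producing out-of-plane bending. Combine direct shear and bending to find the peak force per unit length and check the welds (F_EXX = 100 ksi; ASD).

L_w = 2 × 8.5 = 17 in; section modulus (unit throat) S = 2 × L²/6 = 24.08 in².
Direct shear f_v = P/L_w = 38.7/17 = 2.276 kip/in.
Moment M = P × e = 38.7 × 4 = 154.8 kip·in; bending f_b = M/S = 6.428 kip/in.
f_max = √(f_v² + f_b²) = √(2.276² + 6.428²) = 6.819 kip/in.
r_n/Ω = (1/2.0) × 0.6 × 100 × (0.707 × 0.375) = 7.954 kip/in → adequate.

f_max ≈ 6.82 kip/in; adequate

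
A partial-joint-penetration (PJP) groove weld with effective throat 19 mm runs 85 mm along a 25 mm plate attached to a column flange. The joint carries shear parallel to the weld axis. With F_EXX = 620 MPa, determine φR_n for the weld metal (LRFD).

Effective throat (given) t_e = 19 mm.
A_we = 19 × 85 = 1615 mm².
F_nw = 0.6 F_EXX = 372 MPa.
φR_n = 0.75 × 372 × 1615 × 10⁻³ = 450.6 kN.

φR_n ≈ 451 kN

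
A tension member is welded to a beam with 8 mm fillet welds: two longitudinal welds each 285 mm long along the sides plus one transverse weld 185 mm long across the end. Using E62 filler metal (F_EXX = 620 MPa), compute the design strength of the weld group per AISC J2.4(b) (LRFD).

φR_n ≈ 1200 kN

t_e = 0.707 × 8 = 5.656 mm.
R_nwl = 0.6 × 620 × 5.656 × 570 × 10⁻³ = 1199 kN (longitudinal, 2 welds).
R_nwt = 0.6 × 620 × 5.656 × 185 × 10⁻³ = 389.2 kN (transverse, base value).
(i) R_nwl + R_nwt = 1589 kN; (ii) 0.85 R_nwl + 1.5 R_nwt = 1603 kN.
R_n = max = 1603 kN [governs: (ii)]; φR_n = 1202 kN.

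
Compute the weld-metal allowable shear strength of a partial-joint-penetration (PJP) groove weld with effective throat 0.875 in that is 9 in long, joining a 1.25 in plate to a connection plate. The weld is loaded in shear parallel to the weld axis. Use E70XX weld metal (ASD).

E70XX → F_EXX = 70 ksi.
Effective throat (given) t_e = 0.875 in.
A_we = 0.875 × 9 = 7.875 in².
F_nw = 0.6 F_EXX = 42 ksi.
R_n/Ω = (42 × 7.875) / 2.0 = 165.4 kips.

R_n/Ω ≈ 165 kips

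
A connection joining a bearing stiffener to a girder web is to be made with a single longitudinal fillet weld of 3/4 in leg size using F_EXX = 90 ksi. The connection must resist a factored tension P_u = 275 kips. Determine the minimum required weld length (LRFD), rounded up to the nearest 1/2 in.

Throat t_e = 0.707 × 0.75 = 0.5302 in.
φr_n = 0.75 × 0.6 × 90 × 0.5302 = 21.48 kips/in.
L_req = P_u / φr_n = 275 / 21.48 = 12.81 in total.
Round up → use L = 13 in.

L = 13 in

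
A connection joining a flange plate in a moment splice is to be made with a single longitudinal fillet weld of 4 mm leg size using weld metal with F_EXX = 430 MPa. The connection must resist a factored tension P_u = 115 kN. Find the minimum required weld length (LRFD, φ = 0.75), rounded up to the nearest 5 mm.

L = 215 mm

Throat t_e = 0.707 × 4 = 2.828 mm.
φr_n = 0.75 × 0.6 × 430 × 2.828 × 10⁻³ = 0.5472 kN/mm.
L_req = P_u / φr_n = 115 / 0.5472 = 210.2 mm total.
Round up → use L = 215 mm.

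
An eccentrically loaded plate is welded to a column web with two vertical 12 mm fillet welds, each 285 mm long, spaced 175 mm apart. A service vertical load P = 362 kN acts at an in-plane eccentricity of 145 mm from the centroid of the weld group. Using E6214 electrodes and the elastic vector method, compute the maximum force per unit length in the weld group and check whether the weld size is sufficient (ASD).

E62XX → F_EXX = 620 MPa.
Total weld length L_w = 570 mm. Treat welds as unit-width lines.
Polar moment about centroid: J = 2[d³/12 + d(b/2)²] = 2[285³/12 + 285×87.5²] = 8222000 mm³.
Direct shear f_v = P/L_w = 362×10³ / 570 = 635.1 N/mm (vertical).
Torsion M = P·e = 362×10³ × 145 = 52490000 N·mm.
Critical point at (x, y) = (87.5, 142.5) from centroid. f_tx = M·y/J = 909.7 N/mm; f_ty = M·x/J = 558.6 N/mm.
Resultant f_max = √[f_tx² + (f_v + f_ty)²] = √[909.7² + (635.1 + 558.6)²] = 1501 N/mm.
Capacity per unit length: r_n/Ω = (1/2.0) × 0.6 × 620 × (0.707 × 12) = 1578 N/mm.
1501 ≤ 1578 → adequate.

f_max ≈ 1500 N/mm; adequate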